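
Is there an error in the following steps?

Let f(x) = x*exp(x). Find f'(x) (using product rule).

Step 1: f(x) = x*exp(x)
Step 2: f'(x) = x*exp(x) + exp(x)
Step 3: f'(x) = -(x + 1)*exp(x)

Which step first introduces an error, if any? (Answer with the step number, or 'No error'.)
Step 3

Step 3 is incorrect due to a sign flip.
The step shows: -(x + 1)*exp(x)
The correct value should be: (x + 1)*exp(x)

Explanation: The sign of the whole expression was flipped: the term (x + 1)*exp(x) was incorrectly written as -(x + 1)*exp(x)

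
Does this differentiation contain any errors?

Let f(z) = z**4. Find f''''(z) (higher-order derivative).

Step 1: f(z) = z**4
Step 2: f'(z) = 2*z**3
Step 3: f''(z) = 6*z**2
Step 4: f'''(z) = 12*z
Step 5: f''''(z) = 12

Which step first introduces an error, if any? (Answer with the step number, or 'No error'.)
Step 2

Step 2 is incorrect due to a wrong coefficient.
The step shows: 2*z**3
The correct value should be: 4*z**3

Explanation: The coefficient 4 was incorrectly written as 2: the term 4*z**3 was incorrectly written as 2*z**3
The later steps are derived from this incorrect expression, so the error originates in Step 2.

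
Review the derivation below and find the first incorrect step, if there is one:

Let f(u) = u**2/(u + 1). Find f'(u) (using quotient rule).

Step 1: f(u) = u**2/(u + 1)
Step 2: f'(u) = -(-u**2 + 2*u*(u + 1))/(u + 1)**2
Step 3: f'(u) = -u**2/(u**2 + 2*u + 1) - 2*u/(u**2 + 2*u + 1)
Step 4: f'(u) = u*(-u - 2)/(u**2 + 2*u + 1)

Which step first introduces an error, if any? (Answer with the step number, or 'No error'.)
Step 2

Step 2 is incorrect due to a sign flip.
The step shows: -(-u**2 + 2*u*(u + 1))/(u + 1)**2
The correct value should be: (-u**2 + 2*u*(u + 1))/(u + 1)**2

Explanation: The sign of the whole expression was flipped: the term (-u**2 + 2*u*(u + 1))/(u + 1)**2 was incorrectly written as -(-u**2 + 2*u*(u + 1))/(u + 1)**2
The later steps are derived from this incorrect expression, so the error originates in Step 2.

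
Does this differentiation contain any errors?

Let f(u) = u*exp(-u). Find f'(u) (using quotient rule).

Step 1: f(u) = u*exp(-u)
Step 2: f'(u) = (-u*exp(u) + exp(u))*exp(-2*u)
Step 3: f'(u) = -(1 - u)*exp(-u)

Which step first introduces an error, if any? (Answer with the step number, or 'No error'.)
Step 3

Step 3 is incorrect due to a sign flip.
The step shows: -(1 - u)*exp(-u)
The correct value should be: (1 - u)*exp(-u)

Explanation: The sign of the whole expression was flipped: the term (1 - u)*exp(-u) was incorrectly written as -(1 - u)*exp(-u)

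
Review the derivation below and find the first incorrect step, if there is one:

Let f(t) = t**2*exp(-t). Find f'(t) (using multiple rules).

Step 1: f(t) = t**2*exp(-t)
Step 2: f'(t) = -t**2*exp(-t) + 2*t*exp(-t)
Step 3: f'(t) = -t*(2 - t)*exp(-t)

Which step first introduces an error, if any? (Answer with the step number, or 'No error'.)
Step 3

Step 3 is incorrect due to a sign flip.
The step shows: -t*(2 - t)*exp(-t)
The correct value should be: t*(2 - t)*exp(-t)

Explanation: The sign of the whole expression was flipped: the term t*(2 - t)*exp(-t) was incorrectly written as -t*(2 - t)*exp(-t)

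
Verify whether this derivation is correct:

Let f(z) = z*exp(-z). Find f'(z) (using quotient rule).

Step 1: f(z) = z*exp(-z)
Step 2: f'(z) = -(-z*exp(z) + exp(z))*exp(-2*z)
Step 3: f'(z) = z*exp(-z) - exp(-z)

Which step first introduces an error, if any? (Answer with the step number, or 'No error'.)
Step 2

Step 2 is incorrect due to a sign flip.
The step shows: -(-z*exp(z) + exp(z))*exp(-2*z)
The correct value should be: (-z*exp(z) + exp(z))*exp(-2*z)

Explanation: The sign of the whole expression was flipped: the term (-z*exp(z) + exp(z))*exp(-2*z) was incorrectly written as -(-z*exp(z) + exp(z))*exp(-2*z)
The later steps are derived from this incorrect expression, so the error originates in Step 2.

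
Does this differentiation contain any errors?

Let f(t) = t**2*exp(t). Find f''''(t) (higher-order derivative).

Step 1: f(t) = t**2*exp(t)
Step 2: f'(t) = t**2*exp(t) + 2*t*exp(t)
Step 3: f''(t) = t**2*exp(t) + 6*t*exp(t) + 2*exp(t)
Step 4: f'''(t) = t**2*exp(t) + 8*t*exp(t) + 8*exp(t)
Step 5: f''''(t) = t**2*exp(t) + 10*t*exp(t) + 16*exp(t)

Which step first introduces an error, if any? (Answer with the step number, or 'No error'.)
Step 3

Step 3 is incorrect due to a wrong coefficient.
The step shows: t**2*exp(t) + 6*t*exp(t) + 2*exp(t)
The correct value should be: t**2*exp(t) + 4*t*exp(t) + 2*exp(t)

Explanation: The coefficient 4 was incorrectly written as 6: the term 4*t*exp(t) was incorrectly written as 6*t*exp(t)
The later steps are derived from this incorrect expression, so the error originates in Step 3.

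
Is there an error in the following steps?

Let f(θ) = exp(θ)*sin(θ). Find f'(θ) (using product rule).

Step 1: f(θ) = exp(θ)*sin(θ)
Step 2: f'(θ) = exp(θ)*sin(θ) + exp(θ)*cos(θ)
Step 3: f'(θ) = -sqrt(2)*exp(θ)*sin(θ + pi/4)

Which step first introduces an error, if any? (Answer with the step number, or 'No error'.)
Step 3

Step 3 is incorrect due to a sign flip.
The step shows: -sqrt(2)*exp(θ)*sin(θ + pi/4)
The correct value should be: sqrt(2)*exp(θ)*sin(θ + pi/4)

Explanation: The sign of the whole expression was flipped: the term sqrt(2)*exp(θ)*sin(θ + pi/4) was incorrectly written as -sqrt(2)*exp(θ)*sin(θ + pi/4)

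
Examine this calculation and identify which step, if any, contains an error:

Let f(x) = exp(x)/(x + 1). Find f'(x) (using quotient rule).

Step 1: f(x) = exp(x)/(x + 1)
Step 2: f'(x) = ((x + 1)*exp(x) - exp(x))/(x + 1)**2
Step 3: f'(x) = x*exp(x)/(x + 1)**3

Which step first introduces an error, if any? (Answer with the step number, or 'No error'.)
Step 3

Step 3 is incorrect due to a wrong exponent.
The step shows: x*exp(x)/(x + 1)**3
The correct value should be: x*exp(x)/(x + 1)**2

Explanation: The exponent -2 on x + 1 was incorrectly written as -3: the term x*exp(x)/(x + 1)**2 was incorrectly written as x*exp(x)/(x + 1)**3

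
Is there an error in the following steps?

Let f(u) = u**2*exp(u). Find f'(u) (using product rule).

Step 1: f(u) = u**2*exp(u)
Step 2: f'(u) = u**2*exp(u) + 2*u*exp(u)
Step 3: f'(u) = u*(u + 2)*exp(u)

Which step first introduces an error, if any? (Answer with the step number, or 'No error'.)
No error

All steps in this derivation are correct.
The final answer f'(u) = u*(u + 2)*exp(u) is valid.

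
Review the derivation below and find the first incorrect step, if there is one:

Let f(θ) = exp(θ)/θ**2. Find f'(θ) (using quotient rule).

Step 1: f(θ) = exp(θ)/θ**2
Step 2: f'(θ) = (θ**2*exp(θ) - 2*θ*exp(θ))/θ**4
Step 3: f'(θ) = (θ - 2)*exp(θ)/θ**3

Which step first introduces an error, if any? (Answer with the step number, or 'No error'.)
No error

All steps in this derivation are correct.
The final answer f'(θ) = (θ - 2)*exp(θ)/θ**3 is valid.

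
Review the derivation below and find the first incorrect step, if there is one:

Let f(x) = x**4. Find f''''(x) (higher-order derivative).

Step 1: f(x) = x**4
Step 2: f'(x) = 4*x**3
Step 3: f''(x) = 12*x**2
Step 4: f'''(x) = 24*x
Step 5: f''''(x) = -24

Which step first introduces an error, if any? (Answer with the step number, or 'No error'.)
Step 5

Step 5 is incorrect due to a sign flip.
The step shows: -24
The correct value should be: 24

Explanation: The sign of the whole expression was flipped: the term 24 was incorrectly written as -24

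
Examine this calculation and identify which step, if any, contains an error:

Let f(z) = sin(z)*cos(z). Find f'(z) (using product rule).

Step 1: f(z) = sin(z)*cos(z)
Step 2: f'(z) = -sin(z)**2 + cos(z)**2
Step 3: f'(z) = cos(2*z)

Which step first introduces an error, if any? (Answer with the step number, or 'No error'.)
No error

All steps in this derivation are correct.
The final answer f'(z) = cos(2*z) is valid.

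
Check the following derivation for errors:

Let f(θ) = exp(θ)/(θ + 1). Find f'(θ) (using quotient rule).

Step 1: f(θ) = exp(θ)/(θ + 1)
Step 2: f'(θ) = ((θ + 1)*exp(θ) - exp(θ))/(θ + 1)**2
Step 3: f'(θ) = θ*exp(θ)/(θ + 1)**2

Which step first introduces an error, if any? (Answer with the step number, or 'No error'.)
No error

All steps in this derivation are correct.
The final answer f'(θ) = θ*exp(θ)/(θ + 1)**2 is valid.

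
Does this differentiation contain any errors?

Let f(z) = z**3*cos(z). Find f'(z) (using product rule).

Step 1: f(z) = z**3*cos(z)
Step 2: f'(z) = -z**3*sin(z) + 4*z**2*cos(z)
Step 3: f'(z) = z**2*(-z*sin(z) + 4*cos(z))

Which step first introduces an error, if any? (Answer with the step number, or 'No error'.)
Step 2

Step 2 is incorrect due to a wrong coefficient.
The step shows: -z**3*sin(z) + 4*z**2*cos(z)
The correct value should be: -z**3*sin(z) + 3*z**2*cos(z)

Explanation: The coefficient 3 was incorrectly written as 4: the term 3*z**2*cos(z) was incorrectly written as 4*z**2*cos(z)
The later steps are derived from this incorrect expression, so the error originates in Step 2.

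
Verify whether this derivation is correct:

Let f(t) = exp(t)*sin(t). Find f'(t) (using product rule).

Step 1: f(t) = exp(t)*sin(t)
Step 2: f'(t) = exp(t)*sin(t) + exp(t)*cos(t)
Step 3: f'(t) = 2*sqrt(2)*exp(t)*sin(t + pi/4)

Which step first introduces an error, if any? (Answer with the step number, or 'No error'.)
Step 3

Step 3 is incorrect due to a wrong exponent.
The step shows: 2*sqrt(2)*exp(t)*sin(t + pi/4)
The correct value should be: sqrt(2)*exp(t)*sin(t + pi/4)

Explanation: The exponent 1/2 on 2 was incorrectly written as 3/2: the term sqrt(2)*exp(t)*sin(t + pi/4) was incorrectly written as 2*sqrt(2)*exp(t)*sin(t + pi/4)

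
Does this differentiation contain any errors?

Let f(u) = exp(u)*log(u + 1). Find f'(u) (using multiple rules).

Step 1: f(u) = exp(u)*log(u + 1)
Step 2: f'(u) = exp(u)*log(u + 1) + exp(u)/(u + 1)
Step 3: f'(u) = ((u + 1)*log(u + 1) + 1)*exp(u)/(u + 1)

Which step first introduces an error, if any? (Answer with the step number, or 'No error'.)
No error

All steps in this derivation are correct.
The final answer f'(u) = ((u + 1)*log(u + 1) + 1)*exp(u)/(u + 1) is valid.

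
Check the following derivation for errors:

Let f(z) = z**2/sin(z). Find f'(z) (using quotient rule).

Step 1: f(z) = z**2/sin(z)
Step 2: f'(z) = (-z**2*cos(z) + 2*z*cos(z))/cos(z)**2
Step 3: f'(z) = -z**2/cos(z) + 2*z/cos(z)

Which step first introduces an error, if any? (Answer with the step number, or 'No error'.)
Step 2

Step 2 is incorrect due to a wrong trig function.
The step shows: (-z**2*cos(z) + 2*z*cos(z))/cos(z)**2
The correct value should be: (-z**2*cos(z) + 2*z*sin(z))/sin(z)**2

Explanation: sin(z) was incorrectly written as cos(z): the term (-z**2*cos(z) + 2*z*sin(z))/sin(z)**2 was incorrectly written as (-z**2*cos(z) + 2*z*cos(z))/cos(z)**2
The later steps are derived from this incorrect expression, so the error originates in Step 2.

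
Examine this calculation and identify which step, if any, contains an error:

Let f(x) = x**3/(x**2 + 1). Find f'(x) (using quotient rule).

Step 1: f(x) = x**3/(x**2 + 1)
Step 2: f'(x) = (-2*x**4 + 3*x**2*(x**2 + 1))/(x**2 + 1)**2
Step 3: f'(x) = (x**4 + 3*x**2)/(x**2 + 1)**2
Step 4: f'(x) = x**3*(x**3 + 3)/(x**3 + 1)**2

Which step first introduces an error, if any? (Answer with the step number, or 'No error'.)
Step 4

Step 4 is incorrect due to a wrong exponent.
The step shows: x**3*(x**3 + 3)/(x**3 + 1)**2
The correct value should be: x**2*(x**2 + 3)/(x**2 + 1)**2

Explanation: The exponent 2 on x was incorrectly written as 3: the term x**2*(x**2 + 3)/(x**2 + 1)**2 was incorrectly written as x**3*(x**3 + 3)/(x**3 + 1)**2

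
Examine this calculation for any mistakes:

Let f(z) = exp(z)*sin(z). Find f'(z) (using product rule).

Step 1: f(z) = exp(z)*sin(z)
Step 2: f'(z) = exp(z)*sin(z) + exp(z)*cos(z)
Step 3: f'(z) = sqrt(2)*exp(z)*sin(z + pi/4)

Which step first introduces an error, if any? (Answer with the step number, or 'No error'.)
No error

All steps in this derivation are correct.
The final answer f'(z) = sqrt(2)*exp(z)*sin(z + pi/4) is valid.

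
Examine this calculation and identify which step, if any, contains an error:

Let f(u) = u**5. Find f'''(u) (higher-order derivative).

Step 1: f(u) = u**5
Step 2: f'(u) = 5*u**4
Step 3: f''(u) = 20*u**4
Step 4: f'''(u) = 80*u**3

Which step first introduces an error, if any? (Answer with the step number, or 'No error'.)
Step 3

Step 3 is incorrect due to a wrong exponent.
The step shows: 20*u**4
The correct value should be: 20*u**3

Explanation: The exponent 3 on u was incorrectly written as 4: the term 20*u**3 was incorrectly written as 20*u**4
The later steps are derived from this incorrect expression, so the error originates in Step 3.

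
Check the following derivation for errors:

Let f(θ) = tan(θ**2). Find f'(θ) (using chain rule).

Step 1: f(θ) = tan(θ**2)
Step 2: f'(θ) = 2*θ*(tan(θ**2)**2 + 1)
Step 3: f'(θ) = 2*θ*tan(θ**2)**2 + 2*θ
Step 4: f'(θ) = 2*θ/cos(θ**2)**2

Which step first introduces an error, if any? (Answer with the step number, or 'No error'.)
No error

All steps in this derivation are correct.
The final answer f'(θ) = 2*θ/cos(θ**2)**2 is valid.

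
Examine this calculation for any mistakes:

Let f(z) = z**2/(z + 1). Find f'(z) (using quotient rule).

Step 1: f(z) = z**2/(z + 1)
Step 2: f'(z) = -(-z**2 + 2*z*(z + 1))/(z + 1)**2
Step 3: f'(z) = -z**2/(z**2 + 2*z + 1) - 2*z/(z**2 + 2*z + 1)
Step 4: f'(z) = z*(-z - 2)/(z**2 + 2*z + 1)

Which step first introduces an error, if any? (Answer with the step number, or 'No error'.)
Step 2

Step 2 is incorrect due to a sign flip.
The step shows: -(-z**2 + 2*z*(z + 1))/(z + 1)**2
The correct value should be: (-z**2 + 2*z*(z + 1))/(z + 1)**2

Explanation: The sign of the whole expression was flipped: the term (-z**2 + 2*z*(z + 1))/(z + 1)**2 was incorrectly written as -(-z**2 + 2*z*(z + 1))/(z + 1)**2
The later steps are derived from this incorrect expression, so the error originates in Step 2.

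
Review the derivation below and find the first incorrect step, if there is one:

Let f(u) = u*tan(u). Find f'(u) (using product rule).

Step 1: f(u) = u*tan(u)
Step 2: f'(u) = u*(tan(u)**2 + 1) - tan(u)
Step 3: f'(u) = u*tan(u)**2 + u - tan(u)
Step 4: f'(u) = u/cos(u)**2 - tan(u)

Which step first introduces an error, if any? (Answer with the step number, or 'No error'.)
Step 2

Step 2 is incorrect due to a sign flip.
The step shows: u*(tan(u)**2 + 1) - tan(u)
The correct value should be: u*(tan(u)**2 + 1) + tan(u)

Explanation: The sign of one term was flipped: the term tan(u) was incorrectly written as -tan(u)
The later steps are derived from this incorrect expression, so the error originates in Step 2.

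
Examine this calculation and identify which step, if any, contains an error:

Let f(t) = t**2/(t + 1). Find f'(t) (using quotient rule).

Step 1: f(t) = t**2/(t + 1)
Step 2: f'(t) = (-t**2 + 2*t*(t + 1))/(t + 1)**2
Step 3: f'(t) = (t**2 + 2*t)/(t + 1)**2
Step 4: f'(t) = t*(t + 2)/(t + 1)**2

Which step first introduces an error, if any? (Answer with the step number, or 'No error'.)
No error

All steps in this derivation are correct.
The final answer f'(t) = t*(t + 2)/(t + 1)**2 is valid.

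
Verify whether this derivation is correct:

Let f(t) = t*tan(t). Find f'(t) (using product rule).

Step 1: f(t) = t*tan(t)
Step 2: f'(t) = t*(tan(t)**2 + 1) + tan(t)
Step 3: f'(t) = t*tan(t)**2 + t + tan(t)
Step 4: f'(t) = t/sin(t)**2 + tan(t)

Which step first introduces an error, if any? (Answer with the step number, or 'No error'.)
Step 4

Step 4 is incorrect due to a wrong trig function.
The step shows: t/sin(t)**2 + tan(t)
The correct value should be: t/cos(t)**2 + tan(t)

Explanation: cos(t) was incorrectly written as sin(t): the term t/cos(t)**2 was incorrectly written as t/sin(t)**2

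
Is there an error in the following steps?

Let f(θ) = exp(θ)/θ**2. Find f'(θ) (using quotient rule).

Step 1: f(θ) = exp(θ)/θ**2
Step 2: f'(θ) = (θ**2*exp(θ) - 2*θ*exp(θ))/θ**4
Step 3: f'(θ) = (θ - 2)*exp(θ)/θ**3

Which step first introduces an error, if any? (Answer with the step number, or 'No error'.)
No error

All steps in this derivation are correct.
The final answer f'(θ) = (θ - 2)*exp(θ)/θ**3 is valid.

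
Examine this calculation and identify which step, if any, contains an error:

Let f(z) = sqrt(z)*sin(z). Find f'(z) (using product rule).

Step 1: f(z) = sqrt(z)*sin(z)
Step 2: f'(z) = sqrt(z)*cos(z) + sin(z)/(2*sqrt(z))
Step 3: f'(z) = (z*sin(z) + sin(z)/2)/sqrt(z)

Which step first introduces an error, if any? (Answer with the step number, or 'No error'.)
Step 3

Step 3 is incorrect due to a wrong trig function.
The step shows: (z*sin(z) + sin(z)/2)/sqrt(z)
The correct value should be: (z*cos(z) + sin(z)/2)/sqrt(z)

Explanation: cos(z) was incorrectly written as sin(z): the term (z*cos(z) + sin(z)/2)/sqrt(z) was incorrectly written as (z*sin(z) + sin(z)/2)/sqrt(z)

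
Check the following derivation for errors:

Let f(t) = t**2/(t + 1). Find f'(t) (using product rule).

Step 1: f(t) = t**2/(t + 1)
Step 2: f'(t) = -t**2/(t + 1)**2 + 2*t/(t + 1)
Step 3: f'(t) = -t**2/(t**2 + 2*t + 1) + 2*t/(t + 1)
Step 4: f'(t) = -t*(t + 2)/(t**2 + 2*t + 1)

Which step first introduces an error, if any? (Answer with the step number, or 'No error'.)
Step 4

Step 4 is incorrect due to a sign flip.
The step shows: -t*(t + 2)/(t**2 + 2*t + 1)
The correct value should be: t*(t + 2)/(t**2 + 2*t + 1)

Explanation: The sign of the whole expression was flipped: the term t*(t + 2)/(t**2 + 2*t + 1) was incorrectly written as -t*(t + 2)/(t**2 + 2*t + 1)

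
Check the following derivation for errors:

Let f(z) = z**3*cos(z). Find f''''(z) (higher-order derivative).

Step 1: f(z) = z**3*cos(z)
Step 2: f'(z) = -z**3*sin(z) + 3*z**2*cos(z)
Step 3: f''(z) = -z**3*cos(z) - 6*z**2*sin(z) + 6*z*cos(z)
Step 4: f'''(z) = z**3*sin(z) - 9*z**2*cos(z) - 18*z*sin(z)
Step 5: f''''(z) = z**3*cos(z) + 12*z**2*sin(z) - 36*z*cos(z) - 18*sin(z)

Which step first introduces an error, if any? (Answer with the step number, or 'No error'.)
Step 4

Step 4 is incorrect due to a dropped term.
The step shows: z**3*sin(z) - 9*z**2*cos(z) - 18*z*sin(z)
The correct value should be: z**3*sin(z) - 9*z**2*cos(z) - 18*z*sin(z) + 6*cos(z)

Explanation: A term was dropped: the term 6*cos(z) was incorrectly omitted
The later steps are derived from this incorrect expression, so the error originates in Step 4.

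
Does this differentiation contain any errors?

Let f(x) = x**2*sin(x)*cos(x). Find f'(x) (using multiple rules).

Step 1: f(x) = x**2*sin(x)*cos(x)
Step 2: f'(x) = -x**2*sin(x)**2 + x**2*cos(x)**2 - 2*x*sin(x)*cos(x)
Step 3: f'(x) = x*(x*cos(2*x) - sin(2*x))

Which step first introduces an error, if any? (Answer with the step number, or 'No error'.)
Step 2

Step 2 is incorrect due to a sign flip.
The step shows: -x**2*sin(x)**2 + x**2*cos(x)**2 - 2*x*sin(x)*cos(x)
The correct value should be: -x**2*sin(x)**2 + x**2*cos(x)**2 + 2*x*sin(x)*cos(x)

Explanation: The sign of one term was flipped: the term 2*x*sin(x)*cos(x) was incorrectly written as -2*x*sin(x)*cos(x)
The later steps are derived from this incorrect expression, so the error originates in Step 2.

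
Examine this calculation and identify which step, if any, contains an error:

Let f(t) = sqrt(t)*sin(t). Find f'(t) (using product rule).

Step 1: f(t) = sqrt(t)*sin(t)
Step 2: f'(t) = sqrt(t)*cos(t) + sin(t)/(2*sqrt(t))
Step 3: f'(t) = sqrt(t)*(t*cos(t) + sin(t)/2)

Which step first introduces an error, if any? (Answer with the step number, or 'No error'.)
Step 3

Step 3 is incorrect due to a wrong exponent.
The step shows: sqrt(t)*(t*cos(t) + sin(t)/2)
The correct value should be: (t*cos(t) + sin(t)/2)/sqrt(t)

Explanation: The exponent -1/2 on t was incorrectly written as 1/2: the term (t*cos(t) + sin(t)/2)/sqrt(t) was incorrectly written as sqrt(t)*(t*cos(t) + sin(t)/2)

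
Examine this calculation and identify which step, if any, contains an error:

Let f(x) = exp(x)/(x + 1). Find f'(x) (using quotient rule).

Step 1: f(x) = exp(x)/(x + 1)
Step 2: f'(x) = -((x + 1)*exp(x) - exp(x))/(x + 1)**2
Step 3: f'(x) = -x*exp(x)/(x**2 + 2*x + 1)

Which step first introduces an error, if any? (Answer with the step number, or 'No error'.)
Step 2

Step 2 is incorrect due to a sign flip.
The step shows: -((x + 1)*exp(x) - exp(x))/(x + 1)**2
The correct value should be: ((x + 1)*exp(x) - exp(x))/(x + 1)**2

Explanation: The sign of the whole expression was flipped: the term ((x + 1)*exp(x) - exp(x))/(x + 1)**2 was incorrectly written as -((x + 1)*exp(x) - exp(x))/(x + 1)**2
The later steps are derived from this incorrect expression, so the error originates in Step 2.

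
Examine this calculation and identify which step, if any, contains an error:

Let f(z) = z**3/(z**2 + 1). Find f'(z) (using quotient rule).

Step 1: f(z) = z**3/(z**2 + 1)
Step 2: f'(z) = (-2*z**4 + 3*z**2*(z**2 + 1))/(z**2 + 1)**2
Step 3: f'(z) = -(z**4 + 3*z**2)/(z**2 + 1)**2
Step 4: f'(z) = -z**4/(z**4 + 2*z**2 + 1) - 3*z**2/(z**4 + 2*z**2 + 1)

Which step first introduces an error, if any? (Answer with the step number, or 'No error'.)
Step 3

Step 3 is incorrect due to a sign flip.
The step shows: -(z**4 + 3*z**2)/(z**2 + 1)**2
The correct value should be: (z**4 + 3*z**2)/(z**2 + 1)**2

Explanation: The sign of the whole expression was flipped: the term (z**4 + 3*z**2)/(z**2 + 1)**2 was incorrectly written as -(z**4 + 3*z**2)/(z**2 + 1)**2
The later steps are derived from this incorrect expression, so the error originates in Step 3.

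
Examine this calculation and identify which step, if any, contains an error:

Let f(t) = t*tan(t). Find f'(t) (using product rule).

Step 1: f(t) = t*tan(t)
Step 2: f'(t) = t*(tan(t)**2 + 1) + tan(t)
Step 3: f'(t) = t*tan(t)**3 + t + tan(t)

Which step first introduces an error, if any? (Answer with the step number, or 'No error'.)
Step 3

Step 3 is incorrect due to a wrong exponent.
The step shows: t*tan(t)**3 + t + tan(t)
The correct value should be: t*tan(t)**2 + t + tan(t)

Explanation: The exponent 2 on tan(t) was incorrectly written as 3: the term t*tan(t)**2 was incorrectly written as t*tan(t)**3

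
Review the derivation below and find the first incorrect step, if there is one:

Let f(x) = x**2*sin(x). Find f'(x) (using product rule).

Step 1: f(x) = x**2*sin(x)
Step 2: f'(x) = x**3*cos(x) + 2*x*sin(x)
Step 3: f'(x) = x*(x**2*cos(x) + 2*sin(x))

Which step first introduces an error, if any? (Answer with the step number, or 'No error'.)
Step 2

Step 2 is incorrect due to a wrong exponent.
The step shows: x**3*cos(x) + 2*x*sin(x)
The correct value should be: x**2*cos(x) + 2*x*sin(x)

Explanation: The exponent 2 on x was incorrectly written as 3: the term x**2*cos(x) was incorrectly written as x**3*cos(x)
The later steps are derived from this incorrect expression, so the error originates in Step 2.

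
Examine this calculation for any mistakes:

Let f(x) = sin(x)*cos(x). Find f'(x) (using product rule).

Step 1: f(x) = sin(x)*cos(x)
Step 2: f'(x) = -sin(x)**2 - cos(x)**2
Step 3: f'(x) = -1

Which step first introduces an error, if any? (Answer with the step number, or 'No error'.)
Step 2

Step 2 is incorrect due to a sign flip.
The step shows: -sin(x)**2 - cos(x)**2
The correct value should be: -sin(x)**2 + cos(x)**2

Explanation: The sign of one term was flipped: the term cos(x)**2 was incorrectly written as -cos(x)**2
The later steps are derived from this incorrect expression, so the error originates in Step 2.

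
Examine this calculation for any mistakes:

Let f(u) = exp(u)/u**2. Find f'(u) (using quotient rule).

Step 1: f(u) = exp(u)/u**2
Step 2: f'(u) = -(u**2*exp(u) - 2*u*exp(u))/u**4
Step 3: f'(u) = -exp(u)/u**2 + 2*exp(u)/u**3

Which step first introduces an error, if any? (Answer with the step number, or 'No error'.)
Step 2

Step 2 is incorrect due to a sign flip.
The step shows: -(u**2*exp(u) - 2*u*exp(u))/u**4
The correct value should be: (u**2*exp(u) - 2*u*exp(u))/u**4

Explanation: The sign of the whole expression was flipped: the term (u**2*exp(u) - 2*u*exp(u))/u**4 was incorrectly written as -(u**2*exp(u) - 2*u*exp(u))/u**4
The later steps are derived from this incorrect expression, so the error originates in Step 2.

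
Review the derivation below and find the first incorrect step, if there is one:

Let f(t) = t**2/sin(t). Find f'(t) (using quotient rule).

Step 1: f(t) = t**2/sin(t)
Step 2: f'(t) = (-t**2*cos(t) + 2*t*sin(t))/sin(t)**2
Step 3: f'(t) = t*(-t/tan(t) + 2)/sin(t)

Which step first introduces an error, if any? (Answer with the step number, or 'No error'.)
No error

All steps in this derivation are correct.
The final answer f'(t) = t*(-t/tan(t) + 2)/sin(t) is valid.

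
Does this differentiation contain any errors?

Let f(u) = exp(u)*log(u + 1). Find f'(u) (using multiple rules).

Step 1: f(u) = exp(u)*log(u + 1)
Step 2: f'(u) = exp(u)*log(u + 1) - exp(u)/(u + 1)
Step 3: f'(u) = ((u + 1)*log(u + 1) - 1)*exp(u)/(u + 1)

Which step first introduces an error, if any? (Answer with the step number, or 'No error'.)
Step 2

Step 2 is incorrect due to a sign flip.
The step shows: exp(u)*log(u + 1) - exp(u)/(u + 1)
The correct value should be: exp(u)*log(u + 1) + exp(u)/(u + 1)

Explanation: The sign of one term was flipped: the term exp(u)/(u + 1) was incorrectly written as -exp(u)/(u + 1)
The later steps are derived from this incorrect expression, so the error originates in Step 2.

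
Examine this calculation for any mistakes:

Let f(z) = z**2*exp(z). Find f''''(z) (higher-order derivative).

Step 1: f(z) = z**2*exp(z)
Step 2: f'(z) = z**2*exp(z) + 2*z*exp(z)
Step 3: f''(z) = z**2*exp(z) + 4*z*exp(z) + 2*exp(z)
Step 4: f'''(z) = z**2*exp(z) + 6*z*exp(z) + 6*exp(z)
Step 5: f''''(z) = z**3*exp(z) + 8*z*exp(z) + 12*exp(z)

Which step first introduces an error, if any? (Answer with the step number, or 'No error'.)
Step 5

Step 5 is incorrect due to a wrong exponent.
The step shows: z**3*exp(z) + 8*z*exp(z) + 12*exp(z)
The correct value should be: z**2*exp(z) + 8*z*exp(z) + 12*exp(z)

Explanation: The exponent 2 on z was incorrectly written as 3: the term z**2*exp(z) was incorrectly written as z**3*exp(z)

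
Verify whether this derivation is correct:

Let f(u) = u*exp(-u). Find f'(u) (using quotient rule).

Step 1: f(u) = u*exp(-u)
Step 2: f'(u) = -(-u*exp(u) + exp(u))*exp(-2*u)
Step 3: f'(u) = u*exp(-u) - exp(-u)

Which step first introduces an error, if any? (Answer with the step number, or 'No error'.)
Step 2

Step 2 is incorrect due to a sign flip.
The step shows: -(-u*exp(u) + exp(u))*exp(-2*u)
The correct value should be: (-u*exp(u) + exp(u))*exp(-2*u)

Explanation: The sign of the whole expression was flipped: the term (-u*exp(u) + exp(u))*exp(-2*u) was incorrectly written as -(-u*exp(u) + exp(u))*exp(-2*u)
The later steps are derived from this incorrect expression, so the error originates in Step 2.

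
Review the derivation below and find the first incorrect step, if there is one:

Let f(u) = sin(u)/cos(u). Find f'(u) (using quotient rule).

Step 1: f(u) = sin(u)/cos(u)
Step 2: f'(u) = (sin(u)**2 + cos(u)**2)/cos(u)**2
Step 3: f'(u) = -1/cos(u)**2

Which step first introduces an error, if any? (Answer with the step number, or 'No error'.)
Step 3

Step 3 is incorrect due to a sign flip.
The step shows: -1/cos(u)**2
The correct value should be: cos(u)**(-2)

Explanation: The sign of the whole expression was flipped: the term cos(u)**(-2) was incorrectly written as -1/cos(u)**2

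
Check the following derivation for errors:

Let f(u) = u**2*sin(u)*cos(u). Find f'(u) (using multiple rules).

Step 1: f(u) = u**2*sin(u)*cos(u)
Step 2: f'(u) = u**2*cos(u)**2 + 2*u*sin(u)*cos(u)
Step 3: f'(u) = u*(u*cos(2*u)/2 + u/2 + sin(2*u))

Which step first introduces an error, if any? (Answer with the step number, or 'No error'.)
Step 2

Step 2 is incorrect due to a dropped term.
The step shows: u**2*cos(u)**2 + 2*u*sin(u)*cos(u)
The correct value should be: -u**2*sin(u)**2 + u**2*cos(u)**2 + 2*u*sin(u)*cos(u)

Explanation: A term was dropped: the term -u**2*sin(u)**2 was incorrectly omitted
The later steps are derived from this incorrect expression, so the error originates in Step 2.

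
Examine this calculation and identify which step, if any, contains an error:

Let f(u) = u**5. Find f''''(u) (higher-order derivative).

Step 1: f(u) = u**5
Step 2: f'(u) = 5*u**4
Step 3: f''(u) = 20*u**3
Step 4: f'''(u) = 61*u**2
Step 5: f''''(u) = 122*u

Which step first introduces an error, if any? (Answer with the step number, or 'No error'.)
Step 4

Step 4 is incorrect due to a wrong coefficient.
The step shows: 61*u**2
The correct value should be: 60*u**2

Explanation: The coefficient 60 was incorrectly written as 61: the term 60*u**2 was incorrectly written as 61*u**2
The later steps are derived from this incorrect expression, so the error originates in Step 4.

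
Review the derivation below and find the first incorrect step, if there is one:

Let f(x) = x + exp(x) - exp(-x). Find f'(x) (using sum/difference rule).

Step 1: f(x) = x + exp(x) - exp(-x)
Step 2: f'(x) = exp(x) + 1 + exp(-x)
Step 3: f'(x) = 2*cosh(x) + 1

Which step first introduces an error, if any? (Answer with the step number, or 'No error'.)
No error

All steps in this derivation are correct.
The final answer f'(x) = 2*cosh(x) + 1 is valid.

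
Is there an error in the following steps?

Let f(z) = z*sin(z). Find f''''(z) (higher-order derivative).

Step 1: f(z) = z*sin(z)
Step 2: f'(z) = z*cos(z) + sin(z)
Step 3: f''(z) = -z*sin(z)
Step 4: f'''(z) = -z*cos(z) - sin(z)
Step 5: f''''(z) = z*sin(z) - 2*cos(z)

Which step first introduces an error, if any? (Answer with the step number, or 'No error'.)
Step 3

Step 3 is incorrect due to a dropped term.
The step shows: -z*sin(z)
The correct value should be: -z*sin(z) + 2*cos(z)

Explanation: A term was dropped: the term 2*cos(z) was incorrectly omitted
The later steps are derived from this incorrect expression, so the error originates in Step 3.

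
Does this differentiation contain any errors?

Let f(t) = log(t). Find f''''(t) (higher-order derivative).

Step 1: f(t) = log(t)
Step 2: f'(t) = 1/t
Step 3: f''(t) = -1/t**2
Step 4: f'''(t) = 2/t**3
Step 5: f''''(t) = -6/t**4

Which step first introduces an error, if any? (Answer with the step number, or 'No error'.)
No error

All steps in this derivation are correct.
The final answer f''''(t) = -6/t**4 is valid.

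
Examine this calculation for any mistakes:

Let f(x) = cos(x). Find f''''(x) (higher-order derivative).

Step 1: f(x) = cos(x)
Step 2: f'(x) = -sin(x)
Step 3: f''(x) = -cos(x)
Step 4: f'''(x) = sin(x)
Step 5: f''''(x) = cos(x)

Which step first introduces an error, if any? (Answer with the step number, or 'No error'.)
No error

All steps in this derivation are correct.
The final answer f''''(x) = cos(x) is valid.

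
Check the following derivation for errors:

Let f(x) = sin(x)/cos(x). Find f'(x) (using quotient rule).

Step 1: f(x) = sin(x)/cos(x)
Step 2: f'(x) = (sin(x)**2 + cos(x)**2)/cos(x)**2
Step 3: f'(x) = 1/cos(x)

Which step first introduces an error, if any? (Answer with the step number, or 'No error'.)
Step 3

Step 3 is incorrect due to a wrong exponent.
The step shows: 1/cos(x)
The correct value should be: cos(x)**(-2)

Explanation: The exponent -2 on cos(x) was incorrectly written as -1: the term cos(x)**(-2) was incorrectly written as 1/cos(x)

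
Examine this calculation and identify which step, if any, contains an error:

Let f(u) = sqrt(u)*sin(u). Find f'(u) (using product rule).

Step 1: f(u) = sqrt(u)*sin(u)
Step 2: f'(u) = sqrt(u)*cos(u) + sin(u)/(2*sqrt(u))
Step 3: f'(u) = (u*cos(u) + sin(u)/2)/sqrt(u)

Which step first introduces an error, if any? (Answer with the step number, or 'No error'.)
No error

All steps in this derivation are correct.
The final answer f'(u) = (u*cos(u) + sin(u)/2)/sqrt(u) is valid.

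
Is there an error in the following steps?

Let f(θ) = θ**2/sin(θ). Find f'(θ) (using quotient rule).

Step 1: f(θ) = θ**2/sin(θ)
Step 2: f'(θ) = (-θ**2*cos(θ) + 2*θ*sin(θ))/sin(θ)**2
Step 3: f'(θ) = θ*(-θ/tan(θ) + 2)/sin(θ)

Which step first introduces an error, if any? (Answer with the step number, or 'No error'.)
No error

All steps in this derivation are correct.
The final answer f'(θ) = θ*(-θ/tan(θ) + 2)/sin(θ) is valid.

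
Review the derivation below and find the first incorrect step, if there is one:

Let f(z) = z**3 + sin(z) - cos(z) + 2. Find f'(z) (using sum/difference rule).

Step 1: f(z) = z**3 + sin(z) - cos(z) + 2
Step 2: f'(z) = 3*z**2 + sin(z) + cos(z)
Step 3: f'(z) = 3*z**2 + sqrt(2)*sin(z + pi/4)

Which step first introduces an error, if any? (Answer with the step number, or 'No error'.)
No error

All steps in this derivation are correct.
The final answer f'(z) = 3*z**2 + sqrt(2)*sin(z + pi/4) is valid.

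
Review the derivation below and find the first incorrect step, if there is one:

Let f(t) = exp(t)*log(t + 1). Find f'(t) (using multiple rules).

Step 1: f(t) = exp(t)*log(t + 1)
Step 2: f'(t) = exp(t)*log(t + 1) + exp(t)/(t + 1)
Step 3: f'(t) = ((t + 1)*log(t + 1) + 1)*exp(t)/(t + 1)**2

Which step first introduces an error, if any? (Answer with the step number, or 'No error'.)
Step 3

Step 3 is incorrect due to a wrong exponent.
The step shows: ((t + 1)*log(t + 1) + 1)*exp(t)/(t + 1)**2
The correct value should be: ((t + 1)*log(t + 1) + 1)*exp(t)/(t + 1)

Explanation: The exponent -1 on t + 1 was incorrectly written as -2: the term ((t + 1)*log(t + 1) + 1)*exp(t)/(t + 1) was incorrectly written as ((t + 1)*log(t + 1) + 1)*exp(t)/(t + 1)**2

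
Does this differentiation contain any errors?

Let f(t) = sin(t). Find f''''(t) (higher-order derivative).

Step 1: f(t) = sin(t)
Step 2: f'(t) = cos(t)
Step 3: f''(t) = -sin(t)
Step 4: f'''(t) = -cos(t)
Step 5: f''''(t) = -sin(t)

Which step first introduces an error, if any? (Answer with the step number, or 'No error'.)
Step 5

Step 5 is incorrect due to a sign flip.
The step shows: -sin(t)
The correct value should be: sin(t)

Explanation: The sign of the whole expression was flipped: the term sin(t) was incorrectly written as -sin(t)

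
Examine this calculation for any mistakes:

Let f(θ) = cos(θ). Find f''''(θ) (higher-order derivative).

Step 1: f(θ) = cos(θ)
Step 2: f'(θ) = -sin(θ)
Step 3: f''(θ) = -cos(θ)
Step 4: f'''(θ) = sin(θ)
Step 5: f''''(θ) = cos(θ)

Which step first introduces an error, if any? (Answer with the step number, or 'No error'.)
No error

All steps in this derivation are correct.
The final answer f''''(θ) = cos(θ) is valid.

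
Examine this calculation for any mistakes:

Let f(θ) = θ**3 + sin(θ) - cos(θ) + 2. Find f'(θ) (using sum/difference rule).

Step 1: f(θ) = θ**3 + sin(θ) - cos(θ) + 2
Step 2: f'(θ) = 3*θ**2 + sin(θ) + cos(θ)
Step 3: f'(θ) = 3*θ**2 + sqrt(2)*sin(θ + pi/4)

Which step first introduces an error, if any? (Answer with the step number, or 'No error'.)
No error

All steps in this derivation are correct.
The final answer f'(θ) = 3*θ**2 + sqrt(2)*sin(θ + pi/4) is valid.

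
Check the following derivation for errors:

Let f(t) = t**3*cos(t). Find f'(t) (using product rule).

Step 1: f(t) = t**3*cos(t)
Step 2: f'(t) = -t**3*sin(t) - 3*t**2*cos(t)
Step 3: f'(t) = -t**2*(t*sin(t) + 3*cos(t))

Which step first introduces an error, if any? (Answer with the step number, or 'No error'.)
Step 2

Step 2 is incorrect due to a sign flip.
The step shows: -t**3*sin(t) - 3*t**2*cos(t)
The correct value should be: -t**3*sin(t) + 3*t**2*cos(t)

Explanation: The sign of one term was flipped: the term 3*t**2*cos(t) was incorrectly written as -3*t**2*cos(t)
The later steps are derived from this incorrect expression, so the error originates in Step 2.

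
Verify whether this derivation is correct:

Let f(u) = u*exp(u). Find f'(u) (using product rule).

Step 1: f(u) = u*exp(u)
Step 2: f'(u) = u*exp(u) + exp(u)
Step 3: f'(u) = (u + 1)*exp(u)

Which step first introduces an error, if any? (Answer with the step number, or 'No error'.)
No error

All steps in this derivation are correct.
The final answer f'(u) = (u + 1)*exp(u) is valid.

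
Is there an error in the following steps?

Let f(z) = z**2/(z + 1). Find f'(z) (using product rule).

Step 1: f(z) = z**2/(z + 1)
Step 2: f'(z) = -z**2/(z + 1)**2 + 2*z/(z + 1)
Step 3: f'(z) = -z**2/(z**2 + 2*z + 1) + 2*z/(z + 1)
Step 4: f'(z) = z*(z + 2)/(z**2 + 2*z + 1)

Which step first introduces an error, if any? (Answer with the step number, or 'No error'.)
No error

All steps in this derivation are correct.
The final answer f'(z) = z*(z + 2)/(z**2 + 2*z + 1) is valid.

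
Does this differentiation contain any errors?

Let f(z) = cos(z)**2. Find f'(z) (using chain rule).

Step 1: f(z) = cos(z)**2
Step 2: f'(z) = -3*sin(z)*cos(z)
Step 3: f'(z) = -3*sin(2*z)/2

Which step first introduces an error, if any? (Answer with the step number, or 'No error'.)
Step 2

Step 2 is incorrect due to a wrong coefficient.
The step shows: -3*sin(z)*cos(z)
The correct value should be: -2*sin(z)*cos(z)

Explanation: The coefficient -2 was incorrectly written as -3: the term -2*sin(z)*cos(z) was incorrectly written as -3*sin(z)*cos(z)
The later steps are derived from this incorrect expression, so the error originates in Step 2.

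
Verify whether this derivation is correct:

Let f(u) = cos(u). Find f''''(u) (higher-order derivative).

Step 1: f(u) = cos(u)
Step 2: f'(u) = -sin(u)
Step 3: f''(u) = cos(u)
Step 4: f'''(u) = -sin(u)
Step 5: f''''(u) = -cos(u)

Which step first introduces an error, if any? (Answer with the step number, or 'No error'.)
Step 3

Step 3 is incorrect due to a sign flip.
The step shows: cos(u)
The correct value should be: -cos(u)

Explanation: The sign of the whole expression was flipped: the term -cos(u) was incorrectly written as cos(u)
The later steps are derived from this incorrect expression, so the error originates in Step 3.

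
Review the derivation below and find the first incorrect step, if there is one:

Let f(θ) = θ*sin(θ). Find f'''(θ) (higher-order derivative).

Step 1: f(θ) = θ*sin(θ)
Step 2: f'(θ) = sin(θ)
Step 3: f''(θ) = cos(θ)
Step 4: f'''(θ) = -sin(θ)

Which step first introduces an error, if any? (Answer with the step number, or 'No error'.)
Step 2

Step 2 is incorrect due to a dropped term.
The step shows: sin(θ)
The correct value should be: θ*cos(θ) + sin(θ)

Explanation: A term was dropped: the term θ*cos(θ) was incorrectly omitted
The later steps are derived from this incorrect expression, so the error originates in Step 2.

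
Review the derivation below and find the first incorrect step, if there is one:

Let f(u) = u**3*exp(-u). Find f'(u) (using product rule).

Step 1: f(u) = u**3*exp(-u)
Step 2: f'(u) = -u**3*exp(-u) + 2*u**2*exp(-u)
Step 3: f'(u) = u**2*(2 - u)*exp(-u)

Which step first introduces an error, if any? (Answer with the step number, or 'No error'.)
Step 2

Step 2 is incorrect due to a wrong coefficient.
The step shows: -u**3*exp(-u) + 2*u**2*exp(-u)
The correct value should be: -u**3*exp(-u) + 3*u**2*exp(-u)

Explanation: The coefficient 3 was incorrectly written as 2: the term 3*u**2*exp(-u) was incorrectly written as 2*u**2*exp(-u)
The later steps are derived from this incorrect expression, so the error originates in Step 2.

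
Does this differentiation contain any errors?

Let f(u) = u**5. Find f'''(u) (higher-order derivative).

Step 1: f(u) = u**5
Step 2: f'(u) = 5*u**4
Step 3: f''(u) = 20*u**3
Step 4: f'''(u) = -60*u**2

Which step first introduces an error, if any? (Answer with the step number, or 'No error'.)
Step 4

Step 4 is incorrect due to a sign flip.
The step shows: -60*u**2
The correct value should be: 60*u**2

Explanation: The sign of the whole expression was flipped: the term 60*u**2 was incorrectly written as -60*u**2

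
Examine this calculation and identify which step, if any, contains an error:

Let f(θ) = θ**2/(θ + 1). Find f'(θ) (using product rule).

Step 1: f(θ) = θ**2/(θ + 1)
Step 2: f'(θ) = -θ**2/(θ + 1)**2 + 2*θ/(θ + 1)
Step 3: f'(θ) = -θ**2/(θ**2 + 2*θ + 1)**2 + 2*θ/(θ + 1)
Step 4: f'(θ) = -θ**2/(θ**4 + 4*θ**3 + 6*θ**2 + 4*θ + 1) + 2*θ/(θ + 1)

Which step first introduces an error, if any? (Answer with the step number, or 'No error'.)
Step 3

Step 3 is incorrect due to a wrong exponent.
The step shows: -θ**2/(θ**2 + 2*θ + 1)**2 + 2*θ/(θ + 1)
The correct value should be: -θ**2/(θ**2 + 2*θ + 1) + 2*θ/(θ + 1)

Explanation: The exponent -1 on θ**2 + 2*θ + 1 was incorrectly written as -2: the term -θ**2/(θ**2 + 2*θ + 1) was incorrectly written as -θ**2/(θ**2 + 2*θ + 1)**2
The later steps are derived from this incorrect expression, so the error originates in Step 3.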